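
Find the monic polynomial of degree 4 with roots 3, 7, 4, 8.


A monic polynomial with roots 3, 7, 4, 8 is:
p(x) = (x - 3)(x - 7)(x - 4)(x - 8)
After multiplying by (x - 3): x - 3
After multiplying by (x - 7): x^2 - 10x + 21
After multiplying by (x - 4): x^3 - 14x^2 + 61x - 84
After multiplying by (x - 8): x^4 - 22x^3 + 173x^2 - 572x + 672

x^4 - 22x^3 + 173x^2 - 572x + 672


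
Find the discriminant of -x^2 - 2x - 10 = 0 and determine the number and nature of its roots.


For ax^2 + bx + c = 0, discriminant D = b^2 - 4ac
Here a = -1, b = -2, c = -10
D = (-2)^2 - 4(-1)(-10) = 4 - 40 = -36

D = -36 < 0
The equation has no real roots (2 complex conjugate roots).

Discriminant = -36, no real roots (2 complex conjugate roots)


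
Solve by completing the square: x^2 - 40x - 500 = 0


Start: x^2 - 40x - 500 = 0
Move constant: x^2 - 40x = 500
Half of -40 is -20, squared is 400
Add 400 to both sides: x^2 - 40x + 400 = 900
(x - 20)^2 = 900
x - 20 = ±30
x = 20 + 30 = 50 or x = 20 - 30 = -10

x = -10, x = 50


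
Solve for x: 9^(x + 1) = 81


Express both sides with the same base.
81 = 9^2
Since the bases match, equate exponents: x + 1 = 2
So x = 2 - (1) = 1

x = 1


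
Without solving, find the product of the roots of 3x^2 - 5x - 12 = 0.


By Vieta's formulas for ax^2 + bx + c = 0:
  Sum of roots = -b/a
  Product of roots = c/a

Here a = 3, b = -5, c = -12
Sum = -(-5)/3 = 5/3
Product = -12/3 = -4

Product = -4


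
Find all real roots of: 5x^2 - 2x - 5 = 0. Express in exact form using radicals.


Using the quadratic formula: x = (-b ± sqrt(b^2 - 4ac)) / (2a)
Here a = 5, b = -2, c = -5
Discriminant = b^2 - 4ac = (-2)^2 - 4(5)(-5) = 4 + 100 = 104
Since discriminant = 104 > 0, there are two real roots.
x = (2 ± 2*sqrt(26)) / 10
Simplifying: x = (1 ± sqrt(26)) / 5
Numerically: x ≈ 1.2198 or x ≈ -0.8198

x = (1 + sqrt(26)) / 5 or x = (1 - sqrt(26)) / 5


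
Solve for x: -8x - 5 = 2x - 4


Starting with: -8x - 5 = 2x - 4
Move all x terms to left: (-8 - 2)x = -4 + 5
Simplify: -10x = 1
Divide both sides by -10: x = -1/10

x = -1/10


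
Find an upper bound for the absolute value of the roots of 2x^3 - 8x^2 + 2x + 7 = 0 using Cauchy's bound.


Cauchy's bound: all roots r satisfy |r| <= 1 + max(|a_i/a_n|) for i = 0,...,n-1
where a_n is the leading coefficient.

Coefficients: [2, -8, 2, 7]
Leading coefficient a_n = 2
Ratios |a_i/a_n|: 4, 1, 7/2
Maximum ratio: 4
Cauchy's bound: |r| <= 1 + 4 = 5

Upper bound = 5


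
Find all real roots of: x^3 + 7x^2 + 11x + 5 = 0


Let p(x) = x^3 + 7x^2 + 11x + 5. By the rational root theorem (leading coefficient 1), any rational root is an integer divisor of 5: try ±1, ±2, ... in turn.
Test x = 1: value = 24 ≠ 0.
Test x = -1: value = 0 ✓, so (x + 1) is a factor.
Synthetic division by (x + 1): bring down 1; 1(-1) + 7 = 6; 6(-1) + 11 = 5; 5(-1) + 5 = 0 → quotient x^2 + 6x + 5, remainder 0.
Solve the quadratic x^2 + 6x + 5 = 0: discriminant = 6^2 - 4(1)(5) = 36 - 20 = 16.
sqrt(16) = 4, so x = (-6 ± 4)/2: x = -1 or x = -5.

x = -5, x = -1 (multiplicity 2)


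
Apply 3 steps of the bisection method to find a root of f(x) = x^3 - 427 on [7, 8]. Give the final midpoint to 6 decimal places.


f(x) = x^3 - 427
f(7) = -84 < 0
f(8) = 85 > 0

Step 1: midpoint = (7.000000 + 8.000000)/2 = 7.500000
  f(7.500000) = -5.125000
  f(mid) < 0, so root is in [7.500000, 8.000000]

Step 2: midpoint = (7.500000 + 8.000000)/2 = 7.750000
  f(7.750000) = 38.484375
  f(mid) > 0, so root is in [7.500000, 7.750000]

Step 3: midpoint = (7.500000 + 7.750000)/2 = 7.625000
  f(7.625000) = 16.322266
  f(mid) > 0, so root is in [7.500000, 7.625000]

midpoint = 7.625000


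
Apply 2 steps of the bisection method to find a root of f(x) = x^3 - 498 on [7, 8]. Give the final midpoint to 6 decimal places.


f(x) = x^3 - 498
f(7) = -155 < 0
f(8) = 14 > 0

Step 1: midpoint = (7.000000 + 8.000000)/2 = 7.500000
  f(7.500000) = -76.125000
  f(mid) < 0, so root is in [7.500000, 8.000000]

Step 2: midpoint = (7.500000 + 8.000000)/2 = 7.750000
  f(7.750000) = -32.515625
  f(mid) < 0, so root is in [7.750000, 8.000000]

midpoint = 7.750000


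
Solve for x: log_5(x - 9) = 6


Convert to exponential form: x - 9 = 5^6 = 15625
x = 15625 + 9 = 15634
Check: log_5(15634 - 9) = log_5(15625) = log_5(15625) = 6 ✓

x = 15634


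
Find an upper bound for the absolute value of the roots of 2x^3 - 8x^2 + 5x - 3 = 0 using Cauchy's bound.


Cauchy's bound: all roots r satisfy |r| <= 1 + max(|a_i/a_n|) for i = 0,...,n-1
where a_n is the leading coefficient.

Coefficients: [2, -8, 5, -3]
Leading coefficient a_n = 2
Ratios |a_i/a_n|: 4, 5/2, 3/2
Maximum ratio: 4
Cauchy's bound: |r| <= 1 + 4 = 5

Upper bound = 5


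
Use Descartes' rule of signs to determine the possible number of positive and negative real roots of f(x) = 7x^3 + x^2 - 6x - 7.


Descartes' rule of signs:

For positive roots, count sign changes in f(x) = 7x^3 + x^2 - 6x - 7:
Signs of coefficients: +, +, -, -
Number of sign changes: 1
Possible positive real roots: 1

For negative roots, examine f(-x) = -7x^3 + x^2 + 6x - 7:
Signs of coefficients: -, +, +, -
Number of sign changes: 2
Possible negative real roots: 2, 0

Positive roots: 1; Negative roots: 2 or 0


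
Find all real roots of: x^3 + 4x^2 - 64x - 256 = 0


Let p(x) = x^3 + 4x^2 - 64x - 256. By the rational root theorem (leading coefficient 1), any rational root is an integer divisor of 256: try ±1, ±2, ... in turn.
Test x = 1: value = -315 ≠ 0.
Test x = -1: value = -189 ≠ 0.
Test x = 2: value = -360 ≠ 0.
Test x = -2: value = -120 ≠ 0.
Test x = 4: value = -384 ≠ 0.
Test x = -4: value = 0 ✓, so (x + 4) is a factor.
Synthetic division by (x + 4): bring down 1; 1(-4) + 4 = 0; 0(-4) - 64 = -64; (-64)(-4) - 256 = 0 → quotient x^2 - 64, remainder 0.
Solve the quadratic x^2 - 64 = 0: discriminant = 0^2 - 4(1)(-64) = 0 + 256 = 256.
sqrt(256) = 16, so x = (0 ± 16)/2: x = 8 or x = -8.

x = -8, x = -4, x = 8


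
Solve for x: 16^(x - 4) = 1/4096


Express both sides with the same base.
1/4096 = 16^(-3)
Since the bases match, equate exponents: x - 4 = -3
So x = -3 - (-4) = 1

x = 1


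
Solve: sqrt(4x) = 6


Square both sides: 4x = 6^2 = 36
4x = 36 - 0 = 36
x = 9
Check: sqrt(4*9 + 0) = sqrt(36) = 6 ✓

x = 9


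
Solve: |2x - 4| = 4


An absolute value equation |expr| = 4 gives two cases:
Case 1: 2x - 4 = 4
  2x = 8, so x = 4
Case 2: 2x - 4 = -4
  2x = 0, so x = 0

x = 0, x = 4


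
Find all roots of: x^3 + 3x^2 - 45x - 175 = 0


Let p(x) = x^3 + 3x^2 - 45x - 175. By the rational root theorem (leading coefficient 1), any rational root is an integer divisor of 175: try ±1, ±2, ... in turn.
Test x = 1: value = -216 ≠ 0.
Test x = -1: value = -128 ≠ 0.
Test x = 5: value = -200 ≠ 0.
Test x = -5: value = 0 ✓, so (x + 5) is a factor.
Synthetic division by (x + 5): bring down 1; 1(-5) + 3 = -2; (-2)(-5) - 45 = -35; (-35)(-5) - 175 = 0 → quotient x^2 - 2x - 35, remainder 0.
Solve the quadratic x^2 - 2x - 35 = 0: discriminant = (-2)^2 - 4(1)(-35) = 4 + 140 = 144.
sqrt(144) = 12, so x = (2 ± 12)/2: x = 7 or x = -5.
Collecting all roots found:

x = -5 (multiplicity 2), x = 7


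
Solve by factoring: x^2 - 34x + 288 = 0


We need two numbers that multiply to 288 and add to -34.
Those numbers are -18 and -16 (since (-18) * (-16) = 288 and (-18) + (-16) = -34).
So x^2 - 34x + 288 = (x - 18)(x - 16) = 0
Setting each factor to zero: x = 18 or x = 16

x = 16, x = 18


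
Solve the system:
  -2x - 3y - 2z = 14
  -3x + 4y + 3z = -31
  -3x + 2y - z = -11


Using Cramer's rule. Expand each determinant along the first row.
D  = (-2)*[4*(-1) - 3*2] - (-3)*[(-3)*(-1) - 3*(-3)] + (-2)*[(-3)*2 - 4*(-3)]
  = (-2)*(-10) - (-3)*(12) + (-2)*(6) = 44
Dx = 14*[4*(-1) - 3*2] - (-3)*[(-31)*(-1) - 3*(-11)] + (-2)*[(-31)*2 - 4*(-11)]
  = 14*(-10) - (-3)*(64) + (-2)*(-18) = 88
Dy = (-2)*[(-31)*(-1) - 3*(-11)] - 14*[(-3)*(-1) - 3*(-3)] + (-2)*[(-3)*(-11) - (-31)*(-3)]
  = (-2)*(64) - 14*(12) + (-2)*(-60) = -176
Dz = (-2)*[4*(-11) - (-31)*2] - (-3)*[(-3)*(-11) - (-31)*(-3)] + 14*[(-3)*2 - 4*(-3)]
  = (-2)*(18) - (-3)*(-60) + 14*(6) = -132
x = Dx/D = 88/44 = 2, y = Dy/D = -176/44 = -4, z = Dz/D = -132/44 = -3
Check eq1: (-2)(2) + (-3)(-4) + (-2)(-3) = 14 = 14 ✓
Check eq2: (-3)(2) + (4)(-4) + (3)(-3) = -31 = -31 ✓
Check eq3: (-3)(2) + (2)(-4) + (-1)(-3) = -11 = -11 ✓

x = 2, y = -4, z = -3


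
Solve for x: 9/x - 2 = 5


Subtract -2 from both sides: 9/x = 7
Multiply both sides by x: 9 = 7 * x
Divide by 7: x = 9/7

x = 9/7


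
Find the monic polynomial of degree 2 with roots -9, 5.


A monic polynomial with roots -9, 5 is:
p(x) = (x + 9)(x - 5)
After multiplying by (x + 9): x + 9
After multiplying by (x - 5): x^2 + 4x - 45

x^2 + 4x - 45


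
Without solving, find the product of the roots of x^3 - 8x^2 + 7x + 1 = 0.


By Vieta's formulas for x^3 + bx^2 + cx + d = 0:
  r1 + r2 + r3 = -b/a = 8
  r1*r2 + r1*r3 + r2*r3 = c/a = 7
  r1*r2*r3 = -d/a = -1


Product = -1


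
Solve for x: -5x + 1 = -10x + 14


Starting with: -5x + 1 = -10x + 14
Move all x terms to left: (-5 + 10)x = 14 - 1
Simplify: 5x = 13
Divide both sides by 5: x = 13/5

x = 13/5


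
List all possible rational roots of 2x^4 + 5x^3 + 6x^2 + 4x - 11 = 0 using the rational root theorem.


Rational root theorem: possible roots are ±p/q where:
  p divides the constant term (-11): p ∈ {1, 11}
  q divides the leading coefficient (2): q ∈ {1, 2}

All possible rational roots: -11, -11/2, -1, -1/2, 1/2, 1, 11/2, 11

-11, -11/2, -1, -1/2, 1/2, 1, 11/2, 11


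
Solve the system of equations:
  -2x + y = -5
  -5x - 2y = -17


Using Cramer's rule:
Determinant D = (-2)(-2) - (-5)(1) = 4 + 5 = 9
Dx = (-5)(-2) - (-17)(1) = 10 + 17 = 27
Dy = (-2)(-17) - (-5)(-5) = 34 - 25 = 9
x = Dx/D = 27/9 = 3
y = Dy/D = 9/9 = 1

x = 3, y = 1


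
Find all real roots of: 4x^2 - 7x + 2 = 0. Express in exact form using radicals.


Using the quadratic formula: x = (-b ± sqrt(b^2 - 4ac)) / (2a)
Here a = 4, b = -7, c = 2
Discriminant = b^2 - 4ac = (-7)^2 - 4(4)(2) = 49 - 32 = 17
Since discriminant = 17 > 0, there are two real roots.
x = (7 ± sqrt(17)) / 8
Numerically: x ≈ 1.3904 or x ≈ 0.3596

x = (7 + sqrt(17)) / 8 or x = (7 - sqrt(17)) / 8


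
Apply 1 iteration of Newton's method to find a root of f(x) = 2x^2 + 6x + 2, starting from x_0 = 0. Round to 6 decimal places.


Newton's method: x_(n+1) = x_n - f(x_n)/f'(x_n)
f(x) = 2x^2 + 6x + 2
f'(x) = 4x + 6

Iteration 1:
  f(0.000000) = 2.000000
  f'(0.000000) = 6.000000
  x_1 = 0.000000 - (2.000000)/(6.000000) = -0.333333

x_1 = -0.333333


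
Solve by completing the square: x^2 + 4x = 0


Start: x^2 + 4x + 0 = 0
Move constant: x^2 + 4x = 0
Half of 4 is 2, squared is 4
Add 4 to both sides: x^2 + 4x + 4 = 4
(x + 2)^2 = 4
x + 2 = ±2
x = -2 + 2 = 0 or x = -2 - 2 = -4

x = -4, x = 0


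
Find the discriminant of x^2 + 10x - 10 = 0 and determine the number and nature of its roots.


For ax^2 + bx + c = 0, discriminant D = b^2 - 4ac
Here a = 1, b = 10, c = -10
D = (10)^2 - 4(1)(-10) = 100 + 40 = 140

D = 140 > 0 but not a perfect square
The equation has 2 distinct real irrational roots.

Discriminant = 140, 2 distinct real irrational roots


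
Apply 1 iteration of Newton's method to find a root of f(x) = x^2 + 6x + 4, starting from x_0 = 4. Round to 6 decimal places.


Newton's method: x_(n+1) = x_n - f(x_n)/f'(x_n)
f(x) = x^2 + 6x + 4
f'(x) = 2x + 6

Iteration 1:
  f(4.000000) = 44.000000
  f'(4.000000) = 14.000000
  x_1 = 4.000000 - (44.000000)/(14.000000) = 0.857143

x_1 = 0.857143


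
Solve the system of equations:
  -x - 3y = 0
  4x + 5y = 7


Using Cramer's rule:
Determinant D = (-1)(5) - (4)(-3) = -5 + 12 = 7
Dx = (0)(5) - (7)(-3) = 0 + 21 = 21
Dy = (-1)(7) - (4)(0) = -7 - 0 = -7
x = Dx/D = 21/7 = 3
y = Dy/D = -7/7 = -1

x = 3, y = -1


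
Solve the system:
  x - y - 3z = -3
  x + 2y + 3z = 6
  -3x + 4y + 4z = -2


Using Cramer's rule. Expand each determinant along the first row.
D  = 1*[2*4 - 3*4] - (-1)*[1*4 - 3*(-3)] + (-3)*[1*4 - 2*(-3)]
  = 1*(-4) - (-1)*(13) + (-3)*(10) = -21
Dx = (-3)*[2*4 - 3*4] - (-1)*[6*4 - 3*(-2)] + (-3)*[6*4 - 2*(-2)]
  = (-3)*(-4) - (-1)*(30) + (-3)*(28) = -42
Dy = 1*[6*4 - 3*(-2)] - (-3)*[1*4 - 3*(-3)] + (-3)*[1*(-2) - 6*(-3)]
  = 1*(30) - (-3)*(13) + (-3)*(16) = 21
Dz = 1*[2*(-2) - 6*4] - (-1)*[1*(-2) - 6*(-3)] + (-3)*[1*4 - 2*(-3)]
  = 1*(-28) - (-1)*(16) + (-3)*(10) = -42
x = Dx/D = -42/-21 = 2, y = Dy/D = 21/-21 = -1, z = Dz/D = -42/-21 = 2
Check eq1: (1)(2) + (-1)(-1) + (-3)(2) = -3 = -3 ✓
Check eq2: (1)(2) + (2)(-1) + (3)(2) = 6 = 6 ✓
Check eq3: (-3)(2) + (4)(-1) + (4)(2) = -2 = -2 ✓

x = 2, y = -1, z = 2


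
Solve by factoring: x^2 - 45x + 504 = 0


We need two numbers that multiply to 504 and add to -45.
Those numbers are -21 and -24 (since (-21) * (-24) = 504 and (-21) + (-24) = -45).
So x^2 - 45x + 504 = (x - 21)(x - 24) = 0
Setting each factor to zero: x = 21 or x = 24

x = 21, x = 24


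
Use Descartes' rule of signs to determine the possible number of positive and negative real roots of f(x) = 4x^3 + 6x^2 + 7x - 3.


Descartes' rule of signs:

For positive roots, count sign changes in f(x) = 4x^3 + 6x^2 + 7x - 3:
Signs of coefficients: +, +, +, -
Number of sign changes: 1
Possible positive real roots: 1

For negative roots, examine f(-x) = -4x^3 + 6x^2 - 7x - 3:
Signs of coefficients: -, +, -, -
Number of sign changes: 2
Possible negative real roots: 2, 0

Positive roots: 1; Negative roots: 2 or 0


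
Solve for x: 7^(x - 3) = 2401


Express both sides with the same base.
2401 = 7^4
Since the bases match, equate exponents: x - 3 = 4
So x = 4 - (-3) = 7

x = 7


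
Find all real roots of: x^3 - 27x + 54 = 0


Let p(x) = x^3 - 27x + 54. By the rational root theorem (leading coefficient 1), any rational root is an integer divisor of 54: try ±1, ±2, ... in turn.
Test x = 1: value = 28 ≠ 0.
Test x = -1: value = 80 ≠ 0.
Test x = 2: value = 8 ≠ 0.
Test x = -2: value = 100 ≠ 0.
Test x = 3: value = 0 ✓, so (x - 3) is a factor.
Synthetic division by (x - 3): bring down 1; 1(3) + 0 = 3; 3(3) - 27 = -18; (-18)(3) + 54 = 0 → quotient x^2 + 3x - 18, remainder 0.
Solve the quadratic x^2 + 3x - 18 = 0: discriminant = 3^2 - 4(1)(-18) = 9 + 72 = 81.
sqrt(81) = 9, so x = (-3 ± 9)/2: x = 3 or x = -6.

x = -6, x = 3 (multiplicity 2)


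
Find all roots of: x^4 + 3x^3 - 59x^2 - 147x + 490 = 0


Let p(x) = x^4 + 3x^3 - 59x^2 - 147x + 490. By the rational root theorem (leading coefficient 1), any rational root is an integer divisor of 490: try ±1, ±2, ... in turn.
Test x = 1: value = 288 ≠ 0.
Test x = -1: value = 576 ≠ 0.
Test x = 2: value = 0 ✓, so (x - 2) is a factor.
Synthetic division by (x - 2): bring down 1; 1(2) + 3 = 5; 5(2) - 59 = -49; (-49)(2) - 147 = -245; (-245)(2) + 490 = 0 → quotient x^3 + 5x^2 - 49x - 245, remainder 0.
Continue with the quotient x^3 + 5x^2 - 49x - 245 (candidates must divide 245).
Test x = 5: value = -240 ≠ 0.
Test x = -5: value = 0 ✓, so (x + 5) is a factor.
Synthetic division by (x + 5): bring down 1; 1(-5) + 5 = 0; 0(-5) - 49 = -49; (-49)(-5) - 245 = 0 → quotient x^2 - 49, remainder 0.
Solve the quadratic x^2 - 49 = 0: discriminant = 0^2 - 4(1)(-49) = 0 + 196 = 196.
sqrt(196) = 14, so x = (0 ± 14)/2: x = 7 or x = -7.
Collecting all roots found:

x = -7, x = -5, x = 2, x = 7


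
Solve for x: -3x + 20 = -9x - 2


Starting with: -3x + 20 = -9x - 2
Move all x terms to left: (-3 + 9)x = -2 - 20
Simplify: 6x = -22
Divide both sides by 6: x = -11/3

x = -11/3


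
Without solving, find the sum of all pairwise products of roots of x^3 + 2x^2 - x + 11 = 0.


By Vieta's formulas for x^3 + bx^2 + cx + d = 0:
  r1 + r2 + r3 = -b/a = -2
  r1*r2 + r1*r3 + r2*r3 = c/a = -1
  r1*r2*r3 = -d/a = -11


Sum of pairwise products = -1


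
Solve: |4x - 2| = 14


An absolute value equation |expr| = 14 gives two cases:
Case 1: 4x - 2 = 14
  4x = 16, so x = 4
Case 2: 4x - 2 = -14
  4x = -12, so x = -3

x = -3, x = 4


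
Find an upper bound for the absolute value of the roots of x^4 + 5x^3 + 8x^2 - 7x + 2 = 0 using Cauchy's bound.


Cauchy's bound: all roots r satisfy |r| <= 1 + max(|a_i/a_n|) for i = 0,...,n-1
where a_n is the leading coefficient.

Coefficients: [1, 5, 8, -7, 2]
Leading coefficient a_n = 1
Ratios |a_i/a_n|: 5, 8, 7, 2
Maximum ratio: 8
Cauchy's bound: |r| <= 1 + 8 = 9

Upper bound = 9


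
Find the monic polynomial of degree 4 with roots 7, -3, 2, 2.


A monic polynomial with roots 7, -3, 2, 2 is:
p(x) = (x - 7)(x + 3)(x - 2)(x - 2)
After multiplying by (x - 7): x - 7
After multiplying by (x + 3): x^2 - 4x - 21
After multiplying by (x - 2): x^3 - 6x^2 - 13x + 42
After multiplying by (x - 2): x^4 - 8x^3 - x^2 + 68x - 84

x^4 - 8x^3 - x^2 + 68x - 84


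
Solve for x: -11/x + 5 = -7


Subtract 5 from both sides: -11/x = -12
Multiply both sides by x: -11 = -12 * x
Divide by -12: x = 11/12

x = 11/12


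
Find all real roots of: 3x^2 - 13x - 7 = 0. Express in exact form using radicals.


Using the quadratic formula: x = (-b ± sqrt(b^2 - 4ac)) / (2a)
Here a = 3, b = -13, c = -7
Discriminant = b^2 - 4ac = (-13)^2 - 4(3)(-7) = 169 + 84 = 253
Since discriminant = 253 > 0, there are two real roots.
x = (13 ± sqrt(253)) / 6
Numerically: x ≈ 4.8177 or x ≈ -0.4843

x = (13 + sqrt(253)) / 6 or x = (13 - sqrt(253)) / 6


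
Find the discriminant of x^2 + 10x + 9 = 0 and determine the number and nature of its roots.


For ax^2 + bx + c = 0, discriminant D = b^2 - 4ac
Here a = 1, b = 10, c = 9
D = (10)^2 - 4(1)(9) = 100 - 36 = 64

D = 64 > 0 and is a perfect square (sqrt = 8)
The equation has 2 distinct real rational roots.

Discriminant = 64, 2 distinct real rational roots


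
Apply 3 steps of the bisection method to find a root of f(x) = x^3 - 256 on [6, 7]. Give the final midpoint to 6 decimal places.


f(x) = x^3 - 256
f(6) = -40 < 0
f(7) = 87 > 0

Step 1: midpoint = (6.000000 + 7.000000)/2 = 6.500000
  f(6.500000) = 18.625000
  f(mid) > 0, so root is in [6.000000, 6.500000]

Step 2: midpoint = (6.000000 + 6.500000)/2 = 6.250000
  f(6.250000) = -11.859375
  f(mid) < 0, so root is in [6.250000, 6.500000]

Step 3: midpoint = (6.250000 + 6.500000)/2 = 6.375000
  f(6.375000) = 3.083984
  f(mid) > 0, so root is in [6.250000, 6.375000]

midpoint = 6.375000


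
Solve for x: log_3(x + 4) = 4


Convert to exponential form: x + 4 = 3^4 = 81
x = 81 - 4 = 77
Check: log_3(77 + 4) = log_3(81) = log_3(81) = 4 ✓

x = 77


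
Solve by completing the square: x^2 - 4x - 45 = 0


Start: x^2 - 4x - 45 = 0
Move constant: x^2 - 4x = 45
Half of -4 is -2, squared is 4
Add 4 to both sides: x^2 - 4x + 4 = 49
(x - 2)^2 = 49
x - 2 = ±7
x = 2 + 7 = 9 or x = 2 - 7 = -5

x = -5, x = 9


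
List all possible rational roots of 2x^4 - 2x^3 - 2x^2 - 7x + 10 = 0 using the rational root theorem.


Rational root theorem: possible roots are ±p/q where:
  p divides the constant term (10): p ∈ {1, 2, 5, 10}
  q divides the leading coefficient (2): q ∈ {1, 2}

All possible rational roots: -10, -5, -5/2, -2, -1, -1/2, 1/2, 1, 2, 5/2, 5, 10

-10, -5, -5/2, -2, -1, -1/2, 1/2, 1, 2, 5/2, 5, 10


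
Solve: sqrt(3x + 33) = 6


Square both sides: 3x + 33 = 6^2 = 36
3x = 36 - 33 = 3
x = 1
Check: sqrt(3*1 + 33) = sqrt(36) = 6 ✓

x = 1


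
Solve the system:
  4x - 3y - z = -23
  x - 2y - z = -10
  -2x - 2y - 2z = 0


Using Cramer's rule. Expand each determinant along the first row.
D  = 4*[(-2)*(-2) - (-1)*(-2)] - (-3)*[1*(-2) - (-1)*(-2)] + (-1)*[1*(-2) - (-2)*(-2)]
  = 4*(2) - (-3)*(-4) + (-1)*(-6) = 2
Dx = (-23)*[(-2)*(-2) - (-1)*(-2)] - (-3)*[(-10)*(-2) - (-1)*0] + (-1)*[(-10)*(-2) - (-2)*0]
  = (-23)*(2) - (-3)*(20) + (-1)*(20) = -6
Dy = 4*[(-10)*(-2) - (-1)*0] - (-23)*[1*(-2) - (-1)*(-2)] + (-1)*[1*0 - (-10)*(-2)]
  = 4*(20) - (-23)*(-4) + (-1)*(-20) = 8
Dz = 4*[(-2)*0 - (-10)*(-2)] - (-3)*[1*0 - (-10)*(-2)] + (-23)*[1*(-2) - (-2)*(-2)]
  = 4*(-20) - (-3)*(-20) + (-23)*(-6) = -2
x = Dx/D = -6/2 = -3, y = Dy/D = 8/2 = 4, z = Dz/D = -2/2 = -1
Check eq1: (4)(-3) + (-3)(4) + (-1)(-1) = -23 = -23 ✓
Check eq2: (1)(-3) + (-2)(4) + (-1)(-1) = -10 = -10 ✓
Check eq3: (-2)(-3) + (-2)(4) + (-2)(-1) = 0 = 0 ✓

x = -3, y = 4, z = -1


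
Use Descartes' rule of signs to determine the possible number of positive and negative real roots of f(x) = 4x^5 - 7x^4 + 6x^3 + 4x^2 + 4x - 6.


Descartes' rule of signs:

For positive roots, count sign changes in f(x) = 4x^5 - 7x^4 + 6x^3 + 4x^2 + 4x - 6:
Signs of coefficients: +, -, +, +, +, -
Number of sign changes: 3
Possible positive real roots: 3, 1

For negative roots, examine f(-x) = -4x^5 - 7x^4 - 6x^3 + 4x^2 - 4x - 6:
Signs of coefficients: -, -, -, +, -, -
Number of sign changes: 2
Possible negative real roots: 2, 0

Positive roots: 3 or 1; Negative roots: 2 or 0


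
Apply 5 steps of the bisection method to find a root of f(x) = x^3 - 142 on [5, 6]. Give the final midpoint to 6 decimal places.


f(x) = x^3 - 142
f(5) = -17 < 0
f(6) = 74 > 0

Step 1: midpoint = (5.000000 + 6.000000)/2 = 5.500000
  f(5.500000) = 24.375000
  f(mid) > 0, so root is in [5.000000, 5.500000]

Step 2: midpoint = (5.000000 + 5.500000)/2 = 5.250000
  f(5.250000) = 2.703125
  f(mid) > 0, so root is in [5.000000, 5.250000]

Step 3: midpoint = (5.000000 + 5.250000)/2 = 5.125000
  f(5.125000) = -7.388672
  f(mid) < 0, so root is in [5.125000, 5.250000]

Step 4: midpoint = (5.125000 + 5.250000)/2 = 5.187500
  f(5.187500) = -2.403564
  f(mid) < 0, so root is in [5.187500, 5.250000]

Step 5: midpoint = (5.187500 + 5.250000)/2 = 5.218750
  f(5.218750) = 0.134491
  f(mid) > 0, so root is in [5.187500, 5.218750]

midpoint = 5.218750


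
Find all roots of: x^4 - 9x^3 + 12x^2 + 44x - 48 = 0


Let p(x) = x^4 - 9x^3 + 12x^2 + 44x - 48. By the rational root theorem (leading coefficient 1), any rational root is an integer divisor of 48: try ±1, ±2, ... in turn.
Test x = 1: value = 0 ✓, so (x - 1) is a factor.
Synthetic division by (x - 1): bring down 1; 1(1) - 9 = -8; (-8)(1) + 12 = 4; 4(1) + 44 = 48; 48(1) - 48 = 0 → quotient x^3 - 8x^2 + 4x + 48, remainder 0.
Continue with the quotient x^3 - 8x^2 + 4x + 48 (candidates must divide 48; re-test x = 1 first in case it repeats).
Test x = 1: value = 45 ≠ 0.
Test x = -1: value = 35 ≠ 0.
Test x = 2: value = 32 ≠ 0.
Test x = -2: value = 0 ✓, so (x + 2) is a factor.
Synthetic division by (x + 2): bring down 1; 1(-2) - 8 = -10; (-10)(-2) + 4 = 24; 24(-2) + 48 = 0 → quotient x^2 - 10x + 24, remainder 0.
Solve the quadratic x^2 - 10x + 24 = 0: discriminant = (-10)^2 - 4(1)(24) = 100 - 96 = 4.
sqrt(4) = 2, so x = (10 ± 2)/2: x = 6 or x = 4.
Collecting all roots found:

x = -2, x = 1, x = 4, x = 6


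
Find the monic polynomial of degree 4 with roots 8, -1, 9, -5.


A monic polynomial with roots 8, -1, 9, -5 is:
p(x) = (x - 8)(x + 1)(x - 9)(x + 5)
After multiplying by (x - 8): x - 8
After multiplying by (x + 1): x^2 - 7x - 8
After multiplying by (x - 9): x^3 - 16x^2 + 55x + 72
After multiplying by (x + 5): x^4 - 11x^3 - 25x^2 + 347x + 360

x^4 - 11x^3 - 25x^2 + 347x + 360


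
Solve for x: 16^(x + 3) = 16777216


Express both sides with the same base.
16777216 = 16^6
Since the bases match, equate exponents: x + 3 = 6
So x = 6 - (3) = 3

x = 3


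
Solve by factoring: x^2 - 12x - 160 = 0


We need two numbers that multiply to -160 and add to -12.
Those numbers are -20 and 8 (since (-20) * 8 = -160 and (-20) + 8 = -12).
So x^2 - 12x - 160 = (x - 20)(x + 8) = 0
Setting each factor to zero: x = 20 or x = -8

x = -8, x = 20


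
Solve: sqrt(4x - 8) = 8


Square both sides: 4x - 8 = 8^2 = 64
4x = 64 + 8 = 72
x = 18
Check: sqrt(4*18 - 8) = sqrt(64) = 8 ✓

x = 18


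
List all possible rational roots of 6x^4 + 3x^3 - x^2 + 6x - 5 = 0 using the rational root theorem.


Rational root theorem: possible roots are ±p/q where:
  p divides the constant term (-5): p ∈ {1, 5}
  q divides the leading coefficient (6): q ∈ {1, 2, 3, 6}

All possible rational roots: -5, -5/2, -5/3, -1, -5/6, -1/2, -1/3, -1/6, 1/6, 1/3, 1/2, 5/6, 1, 5/3, 5/2, 5

-5, -5/2, -5/3, -1, -5/6, -1/2, -1/3, -1/6, 1/6, 1/3, 1/2, 5/6, 1, 5/3, 5/2, 5


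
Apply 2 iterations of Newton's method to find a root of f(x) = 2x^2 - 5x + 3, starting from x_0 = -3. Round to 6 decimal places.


Newton's method: x_(n+1) = x_n - f(x_n)/f'(x_n)
f(x) = 2x^2 - 5x + 3
f'(x) = 4x - 5

Iteration 1:
  f(-3.000000) = 36.000000
  f'(-3.000000) = -17.000000
  x_1 = -3.000000 - (36.000000)/(-17.000000) = -0.882353

Iteration 2:
  f(-0.882353) = 8.968858
  f'(-0.882353) = -8.529412
  x_2 = -0.882353 - (8.968858)/(-8.529412) = 0.169168

x_2 = 0.169168


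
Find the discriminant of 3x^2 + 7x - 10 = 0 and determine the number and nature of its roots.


For ax^2 + bx + c = 0, discriminant D = b^2 - 4ac
Here a = 3, b = 7, c = -10
D = (7)^2 - 4(3)(-10) = 49 + 120 = 169

D = 169 > 0 and is a perfect square (sqrt = 13)
The equation has 2 distinct real rational roots.

Discriminant = 169, 2 distinct real rational roots


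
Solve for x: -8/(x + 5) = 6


Multiply both sides by (x + 5): -8 = 6(x + 5)
Distribute: -8 = 6x + 30
6x = -8 - 30 = -38
x = -19/3

x = -19/3


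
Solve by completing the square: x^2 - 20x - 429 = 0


Start: x^2 - 20x - 429 = 0
Move constant: x^2 - 20x = 429
Half of -20 is -10, squared is 100
Add 100 to both sides: x^2 - 20x + 100 = 529
(x - 10)^2 = 529
x - 10 = ±23
x = 10 + 23 = 33 or x = 10 - 23 = -13

x = -13, x = 33


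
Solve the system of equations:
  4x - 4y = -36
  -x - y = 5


Using Cramer's rule:
Determinant D = (4)(-1) - (-1)(-4) = -4 - 4 = -8
Dx = (-36)(-1) - (5)(-4) = 36 + 20 = 56
Dy = (4)(5) - (-1)(-36) = 20 - 36 = -16
x = Dx/D = 56/-8 = -7
y = Dy/D = -16/-8 = 2

x = -7, y = 2


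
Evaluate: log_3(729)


We need the exponent such that 3^? = 729
3^6 = 729
Therefore log_3(729) = 6

6


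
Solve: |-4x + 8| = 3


An absolute value equation |expr| = 3 gives two cases:
Case 1: -4x + 8 = 3
  -4x = -5, so x = 5/4
Case 2: -4x + 8 = -3
  -4x = -11, so x = 11/4

x = 5/4, x = 11/4


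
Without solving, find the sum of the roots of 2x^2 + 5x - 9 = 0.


By Vieta's formulas for ax^2 + bx + c = 0:
  Sum of roots = -b/a
  Product of roots = c/a

Here a = 2, b = 5, c = -9
Sum = -(5)/2 = -5/2
Product = -9/2 = -9/2

Sum = -5/2


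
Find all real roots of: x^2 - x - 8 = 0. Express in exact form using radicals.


Using the quadratic formula: x = (-b ± sqrt(b^2 - 4ac)) / (2a)
Here a = 1, b = -1, c = -8
Discriminant = b^2 - 4ac = (-1)^2 - 4(1)(-8) = 1 + 32 = 33
Since discriminant = 33 > 0, there are two real roots.
x = (1 ± sqrt(33)) / 2
Numerically: x ≈ 3.3723 or x ≈ -2.3723

x = (1 + sqrt(33)) / 2 or x = (1 - sqrt(33)) / 2


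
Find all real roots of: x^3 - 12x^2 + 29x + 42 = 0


Let p(x) = x^3 - 12x^2 + 29x + 42. By the rational root theorem (leading coefficient 1), any rational root is an integer divisor of 42: try ±1, ±2, ... in turn.
Test x = 1: value = 60 ≠ 0.
Test x = -1: value = 0 ✓, so (x + 1) is a factor.
Synthetic division by (x + 1): bring down 1; 1(-1) - 12 = -13; (-13)(-1) + 29 = 42; 42(-1) + 42 = 0 → quotient x^2 - 13x + 42, remainder 0.
Solve the quadratic x^2 - 13x + 42 = 0: discriminant = (-13)^2 - 4(1)(42) = 169 - 168 = 1.
sqrt(1) = 1, so x = (13 ± 1)/2: x = 7 or x = 6.

x = -1, x = 6, x = 7


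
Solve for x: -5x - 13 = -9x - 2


Starting with: -5x - 13 = -9x - 2
Move all x terms to left: (-5 + 9)x = -2 + 13
Simplify: 4x = 11
Divide both sides by 4: x = 11/4

x = 11/4


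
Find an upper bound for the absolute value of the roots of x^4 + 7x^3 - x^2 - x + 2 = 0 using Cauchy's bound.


Cauchy's bound: all roots r satisfy |r| <= 1 + max(|a_i/a_n|) for i = 0,...,n-1
where a_n is the leading coefficient.

Coefficients: [1, 7, -1, -1, 2]
Leading coefficient a_n = 1
Ratios |a_i/a_n|: 7, 1, 1, 2
Maximum ratio: 7
Cauchy's bound: |r| <= 1 + 7 = 8

Upper bound = 8


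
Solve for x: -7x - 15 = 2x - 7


Starting with: -7x - 15 = 2x - 7
Move all x terms to left: (-7 - 2)x = -7 + 15
Simplify: -9x = 8
Divide both sides by -9: x = -8/9

x = -8/9


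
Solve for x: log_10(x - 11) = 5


Convert to exponential form: x - 11 = 10^5 = 100000
x = 100000 + 11 = 100011
Check: log_10(100011 - 11) = log_10(100000) = log_10(100000) = 5 ✓

x = 100011


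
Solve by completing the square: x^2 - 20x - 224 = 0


Start: x^2 - 20x - 224 = 0
Move constant: x^2 - 20x = 224
Half of -20 is -10, squared is 100
Add 100 to both sides: x^2 - 20x + 100 = 324
(x - 10)^2 = 324
x - 10 = ±18
x = 10 + 18 = 28 or x = 10 - 18 = -8

x = -8, x = 28


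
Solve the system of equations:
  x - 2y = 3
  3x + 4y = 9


Using Cramer's rule:
Determinant D = (1)(4) - (3)(-2) = 4 + 6 = 10
Dx = (3)(4) - (9)(-2) = 12 + 18 = 30
Dy = (1)(9) - (3)(3) = 9 - 9 = 0
x = Dx/D = 30/10 = 3
y = Dy/D = 0/10 = 0

x = 3, y = 0


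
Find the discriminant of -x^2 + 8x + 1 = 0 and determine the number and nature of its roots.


For ax^2 + bx + c = 0, discriminant D = b^2 - 4ac
Here a = -1, b = 8, c = 1
D = (8)^2 - 4(-1)(1) = 64 + 4 = 68

D = 68 > 0 but not a perfect square
The equation has 2 distinct real irrational roots.

Discriminant = 68, 2 distinct real irrational roots


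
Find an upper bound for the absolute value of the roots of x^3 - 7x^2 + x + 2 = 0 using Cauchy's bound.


Cauchy's bound: all roots r satisfy |r| <= 1 + max(|a_i/a_n|) for i = 0,...,n-1
where a_n is the leading coefficient.

Coefficients: [1, -7, 1, 2]
Leading coefficient a_n = 1
Ratios |a_i/a_n|: 7, 1, 2
Maximum ratio: 7
Cauchy's bound: |r| <= 1 + 7 = 8

Upper bound = 8


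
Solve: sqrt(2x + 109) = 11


Square both sides: 2x + 109 = 11^2 = 121
2x = 121 - 109 = 12
x = 6
Check: sqrt(2*6 + 109) = sqrt(121) = 11 ✓

x = 6


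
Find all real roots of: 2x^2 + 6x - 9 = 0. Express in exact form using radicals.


Using the quadratic formula: x = (-b ± sqrt(b^2 - 4ac)) / (2a)
Here a = 2, b = 6, c = -9
Discriminant = b^2 - 4ac = 6^2 - 4(2)(-9) = 36 + 72 = 108
Since discriminant = 108 > 0, there are two real roots.
x = (-6 ± 6*sqrt(3)) / 4
Simplifying: x = (-3 ± 3*sqrt(3)) / 2
Numerically: x ≈ 1.0981 or x ≈ -4.0981

x = (-3 + 3*sqrt(3)) / 2 or x = (-3 - 3*sqrt(3)) / 2


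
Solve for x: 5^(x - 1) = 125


Express both sides with the same base.
125 = 5^3
Since the bases match, equate exponents: x - 1 = 3
So x = 3 - (-1) = 4

x = 4


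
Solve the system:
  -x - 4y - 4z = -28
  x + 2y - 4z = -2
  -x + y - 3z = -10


Using Cramer's rule. Expand each determinant along the first row.
D  = (-1)*[2*(-3) - (-4)*1] - (-4)*[1*(-3) - (-4)*(-1)] + (-4)*[1*1 - 2*(-1)]
  = (-1)*(-2) - (-4)*(-7) + (-4)*(3) = -38
Dx = (-28)*[2*(-3) - (-4)*1] - (-4)*[(-2)*(-3) - (-4)*(-10)] + (-4)*[(-2)*1 - 2*(-10)]
  = (-28)*(-2) - (-4)*(-34) + (-4)*(18) = -152
Dy = (-1)*[(-2)*(-3) - (-4)*(-10)] - (-28)*[1*(-3) - (-4)*(-1)] + (-4)*[1*(-10) - (-2)*(-1)]
  = (-1)*(-34) - (-28)*(-7) + (-4)*(-12) = -114
Dz = (-1)*[2*(-10) - (-2)*1] - (-4)*[1*(-10) - (-2)*(-1)] + (-28)*[1*1 - 2*(-1)]
  = (-1)*(-18) - (-4)*(-12) + (-28)*(3) = -114
x = Dx/D = -152/-38 = 4, y = Dy/D = -114/-38 = 3, z = Dz/D = -114/-38 = 3
Check eq1: (-1)(4) + (-4)(3) + (-4)(3) = -28 = -28 ✓
Check eq2: (1)(4) + (2)(3) + (-4)(3) = -2 = -2 ✓
Check eq3: (-1)(4) + (1)(3) + (-3)(3) = -10 = -10 ✓

x = 4, y = 3, z = 3


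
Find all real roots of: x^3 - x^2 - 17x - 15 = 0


Let p(x) = x^3 - x^2 - 17x - 15. By the rational root theorem (leading coefficient 1), any rational root is an integer divisor of 15: try ±1, ±2, ... in turn.
Test x = 1: value = -32 ≠ 0.
Test x = -1: value = 0 ✓, so (x + 1) is a factor.
Synthetic division by (x + 1): bring down 1; 1(-1) - 1 = -2; (-2)(-1) - 17 = -15; (-15)(-1) - 15 = 0 → quotient x^2 - 2x - 15, remainder 0.
Solve the quadratic x^2 - 2x - 15 = 0: discriminant = (-2)^2 - 4(1)(-15) = 4 + 60 = 64.
sqrt(64) = 8, so x = (2 ± 8)/2: x = 5 or x = -3.

x = -3, x = -1, x = 5


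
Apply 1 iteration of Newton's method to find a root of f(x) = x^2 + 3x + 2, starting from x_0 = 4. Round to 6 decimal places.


Newton's method: x_(n+1) = x_n - f(x_n)/f'(x_n)
f(x) = x^2 + 3x + 2
f'(x) = 2x + 3

Iteration 1:
  f(4.000000) = 30.000000
  f'(4.000000) = 11.000000
  x_1 = 4.000000 - (30.000000)/(11.000000) = 1.272727

x_1 = 1.272727


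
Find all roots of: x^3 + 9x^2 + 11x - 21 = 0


Let p(x) = x^3 + 9x^2 + 11x - 21. By the rational root theorem (leading coefficient 1), any rational root is an integer divisor of 21: try ±1, ±2, ... in turn.
Test x = 1: value = 0 ✓, so (x - 1) is a factor.
Synthetic division by (x - 1): bring down 1; 1(1) + 9 = 10; 10(1) + 11 = 21; 21(1) - 21 = 0 → quotient x^2 + 10x + 21, remainder 0.
Solve the quadratic x^2 + 10x + 21 = 0: discriminant = 10^2 - 4(1)(21) = 100 - 84 = 16.
sqrt(16) = 4, so x = (-10 ± 4)/2: x = -3 or x = -7.
Collecting all roots found:

x = -7, x = -3, x = 1


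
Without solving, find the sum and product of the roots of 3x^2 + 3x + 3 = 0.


By Vieta's formulas for ax^2 + bx + c = 0:
  Sum of roots = -b/a
  Product of roots = c/a

Here a = 3, b = 3, c = 3
Sum = -(3)/3 = -1
Product = 3/3 = 1

Sum = -1, Product = 1


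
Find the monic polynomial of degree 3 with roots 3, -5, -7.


A monic polynomial with roots 3, -5, -7 is:
p(x) = (x - 3)(x + 5)(x + 7)
After multiplying by (x - 3): x - 3
After multiplying by (x + 5): x^2 + 2x - 15
After multiplying by (x + 7): x^3 + 9x^2 - x - 105

x^3 + 9x^2 - x - 105


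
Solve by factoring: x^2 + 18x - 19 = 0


We need two numbers that multiply to -19 and add to 18.
Those numbers are -1 and 19 (since (-1) * 19 = -19 and (-1) + 19 = 18).
So x^2 + 18x - 19 = (x - 1)(x + 19) = 0
Setting each factor to zero: x = 1 or x = -19

x = -19, x = 1


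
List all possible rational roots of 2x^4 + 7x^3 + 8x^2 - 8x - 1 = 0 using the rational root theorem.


Rational root theorem: possible roots are ±p/q where:
  p divides the constant term (-1): p ∈ {1}
  q divides the leading coefficient (2): q ∈ {1, 2}

All possible rational roots: -1, -1/2, 1/2, 1

-1, -1/2, 1/2, 1


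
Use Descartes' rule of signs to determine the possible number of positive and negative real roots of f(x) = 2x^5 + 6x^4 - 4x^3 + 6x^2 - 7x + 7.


Descartes' rule of signs:

For positive roots, count sign changes in f(x) = 2x^5 + 6x^4 - 4x^3 + 6x^2 - 7x + 7:
Signs of coefficients: +, +, -, +, -, +
Number of sign changes: 4
Possible positive real roots: 4, 2, 0

For negative roots, examine f(-x) = -2x^5 + 6x^4 + 4x^3 + 6x^2 + 7x + 7:
Signs of coefficients: -, +, +, +, +, +
Number of sign changes: 1
Possible negative real roots: 1

Positive roots: 4 or 2 or 0; Negative roots: 1


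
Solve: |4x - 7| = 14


An absolute value equation |expr| = 14 gives two cases:
Case 1: 4x - 7 = 14
  4x = 21, so x = 21/4
Case 2: 4x - 7 = -14
  4x = -7, so x = -7/4

x = -7/4, x = 21/4


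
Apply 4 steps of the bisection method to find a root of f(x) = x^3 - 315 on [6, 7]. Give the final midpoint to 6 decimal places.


f(x) = x^3 - 315
f(6) = -99 < 0
f(7) = 28 > 0

Step 1: midpoint = (6.000000 + 7.000000)/2 = 6.500000
  f(6.500000) = -40.375000
  f(mid) < 0, so root is in [6.500000, 7.000000]

Step 2: midpoint = (6.500000 + 7.000000)/2 = 6.750000
  f(6.750000) = -7.453125
  f(mid) < 0, so root is in [6.750000, 7.000000]

Step 3: midpoint = (6.750000 + 7.000000)/2 = 6.875000
  f(6.875000) = 9.951172
  f(mid) > 0, so root is in [6.750000, 6.875000]

Step 4: midpoint = (6.750000 + 6.875000)/2 = 6.812500
  f(6.812500) = 1.169189
  f(mid) > 0, so root is in [6.750000, 6.812500]

midpoint = 6.812500


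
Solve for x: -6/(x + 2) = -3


Multiply both sides by (x + 2): -6 = -3(x + 2)
Distribute: -6 = -3x - 6
-3x = -6 + 6 = 0
x = 0

x = 0


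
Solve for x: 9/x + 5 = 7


Subtract 5 from both sides: 9/x = 2
Multiply both sides by x: 9 = 2 * x
Divide by 2: x = 9/2

x = 9/2


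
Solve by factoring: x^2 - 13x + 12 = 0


We need two numbers that multiply to 12 and add to -13.
Those numbers are -1 and -12 (since (-1) * (-12) = 12 and (-1) + (-12) = -13).
So x^2 - 13x + 12 = (x - 1)(x - 12) = 0
Setting each factor to zero: x = 1 or x = 12

x = 1, x = 12


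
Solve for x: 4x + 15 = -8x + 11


Starting with: 4x + 15 = -8x + 11
Move all x terms to left: (4 + 8)x = 11 - 15
Simplify: 12x = -4
Divide both sides by 12: x = -1/3

x = -1/3


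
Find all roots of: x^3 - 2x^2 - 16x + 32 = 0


Let p(x) = x^3 - 2x^2 - 16x + 32. By the rational root theorem (leading coefficient 1), any rational root is an integer divisor of 32: try ±1, ±2, ... in turn.
Test x = 1: value = 15 ≠ 0.
Test x = -1: value = 45 ≠ 0.
Test x = 2: value = 0 ✓, so (x - 2) is a factor.
Synthetic division by (x - 2): bring down 1; 1(2) - 2 = 0; 0(2) - 16 = -16; (-16)(2) + 32 = 0 → quotient x^2 - 16, remainder 0.
Solve the quadratic x^2 - 16 = 0: discriminant = 0^2 - 4(1)(-16) = 0 + 64 = 64.
sqrt(64) = 8, so x = (0 ± 8)/2: x = 4 or x = -4.
Collecting all roots found:

x = -4, x = 2, x = 4


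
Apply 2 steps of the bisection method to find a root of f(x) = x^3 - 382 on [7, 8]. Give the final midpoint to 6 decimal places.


f(x) = x^3 - 382
f(7) = -39 < 0
f(8) = 130 > 0

Step 1: midpoint = (7.000000 + 8.000000)/2 = 7.500000
  f(7.500000) = 39.875000
  f(mid) > 0, so root is in [7.000000, 7.500000]

Step 2: midpoint = (7.000000 + 7.500000)/2 = 7.250000
  f(7.250000) = -0.921875
  f(mid) < 0, so root is in [7.250000, 7.500000]

midpoint = 7.250000


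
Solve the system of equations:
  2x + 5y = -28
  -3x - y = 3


Using Cramer's rule:
Determinant D = (2)(-1) - (-3)(5) = -2 + 15 = 13
Dx = (-28)(-1) - (3)(5) = 28 - 15 = 13
Dy = (2)(3) - (-3)(-28) = 6 - 84 = -78
x = Dx/D = 13/13 = 1
y = Dy/D = -78/13 = -6

x = 1, y = -6


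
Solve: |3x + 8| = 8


An absolute value equation |expr| = 8 gives two cases:
Case 1: 3x + 8 = 8
  3x = 0, so x = 0
Case 2: 3x + 8 = -8
  3x = -16, so x = -16/3

x = -16/3, x = 0


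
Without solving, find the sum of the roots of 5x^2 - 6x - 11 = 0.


By Vieta's formulas for ax^2 + bx + c = 0:
  Sum of roots = -b/a
  Product of roots = c/a

Here a = 5, b = -6, c = -11
Sum = -(-6)/5 = 6/5
Product = -11/5 = -11/5

Sum = 6/5


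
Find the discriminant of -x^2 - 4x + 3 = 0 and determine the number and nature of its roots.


For ax^2 + bx + c = 0, discriminant D = b^2 - 4ac
Here a = -1, b = -4, c = 3
D = (-4)^2 - 4(-1)(3) = 16 + 12 = 28

D = 28 > 0 but not a perfect square
The equation has 2 distinct real irrational roots.

Discriminant = 28, 2 distinct real irrational roots


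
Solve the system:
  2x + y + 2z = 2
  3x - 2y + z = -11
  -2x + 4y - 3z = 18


Using Cramer's rule. Expand each determinant along the first row.
D  = 2*[(-2)*(-3) - 1*4] - 1*[3*(-3) - 1*(-2)] + 2*[3*4 - (-2)*(-2)]
  = 2*(2) - 1*(-7) + 2*(8) = 27
Dx = 2*[(-2)*(-3) - 1*4] - 1*[(-11)*(-3) - 1*18] + 2*[(-11)*4 - (-2)*18]
  = 2*(2) - 1*(15) + 2*(-8) = -27
Dy = 2*[(-11)*(-3) - 1*18] - 2*[3*(-3) - 1*(-2)] + 2*[3*18 - (-11)*(-2)]
  = 2*(15) - 2*(-7) + 2*(32) = 108
Dz = 2*[(-2)*18 - (-11)*4] - 1*[3*18 - (-11)*(-2)] + 2*[3*4 - (-2)*(-2)]
  = 2*(8) - 1*(32) + 2*(8) = 0
x = Dx/D = -27/27 = -1, y = Dy/D = 108/27 = 4, z = Dz/D = 0/27 = 0
Check eq1: (2)(-1) + (1)(4) + (2)(0) = 2 = 2 ✓
Check eq2: (3)(-1) + (-2)(4) + (1)(0) = -11 = -11 ✓
Check eq3: (-2)(-1) + (4)(4) + (-3)(0) = 18 = 18 ✓

x = -1, y = 4, z = 0


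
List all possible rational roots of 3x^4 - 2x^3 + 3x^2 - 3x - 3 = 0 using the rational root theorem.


Rational root theorem: possible roots are ±p/q where:
  p divides the constant term (-3): p ∈ {1, 3}
  q divides the leading coefficient (3): q ∈ {1, 3}

All possible rational roots: -3, -1, -1/3, 1/3, 1, 3

-3, -1, -1/3, 1/3, 1, 3


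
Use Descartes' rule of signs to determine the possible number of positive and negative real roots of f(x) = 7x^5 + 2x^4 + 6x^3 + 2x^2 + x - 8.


Descartes' rule of signs:

For positive roots, count sign changes in f(x) = 7x^5 + 2x^4 + 6x^3 + 2x^2 + x - 8:
Signs of coefficients: +, +, +, +, +, -
Number of sign changes: 1
Possible positive real roots: 1

For negative roots, examine f(-x) = -7x^5 + 2x^4 - 6x^3 + 2x^2 - x - 8:
Signs of coefficients: -, +, -, +, -, -
Number of sign changes: 4
Possible negative real roots: 4, 2, 0

Positive roots: 1; Negative roots: 4 or 2 or 0
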